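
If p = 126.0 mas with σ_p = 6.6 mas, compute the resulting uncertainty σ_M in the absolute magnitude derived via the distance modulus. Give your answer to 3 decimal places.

σ_M = 0.114 mag

M = m − 5 log₁₀ d + 5 = m + 5 log₁₀ p + 5, so ∂M/∂p = 5/(p ln 10).
σ_M = (5/ln 10) · (σ_p/p) = 2.1715 × 6.6/126.0 = 2.1715 × 0.052381 = 0.11375.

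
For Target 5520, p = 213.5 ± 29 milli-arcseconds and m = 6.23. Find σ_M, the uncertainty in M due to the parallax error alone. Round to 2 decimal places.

σ_M = 0.29 mag

M = m − 5 log₁₀ d + 5 = m + 5 log₁₀ p + 5, so ∂M/∂p = 5/(p ln 10).
σ_M = (5/ln 10) · (σ_p/p) = 2.1715 × 29/213.5 = 2.1715 × 0.13583 = 0.29495.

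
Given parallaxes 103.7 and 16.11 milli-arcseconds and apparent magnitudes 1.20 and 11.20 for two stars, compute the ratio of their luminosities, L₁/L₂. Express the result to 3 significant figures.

L₁/L₂ = 241

d₁ = 1/p₁ = 1/0.1037″ = 9.6432 pc; d₂ = 1/p₂ = 1/0.01611″ = 62.073 pc.
M₁ = m₁ − 5 log₁₀ d₁ + 5 = 1.20 − 4.9211 + 5 = 1.2789.
M₂ = 11.20 − 8.9645 + 5 = 7.2355.
L₁/L₂ = 10^(0.4(M₂ − M₁)) = 10^(0.4 × 5.9566) = 10^2.38264 = 241.35.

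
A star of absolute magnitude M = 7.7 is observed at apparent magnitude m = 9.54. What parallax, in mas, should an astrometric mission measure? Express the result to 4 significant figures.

m − M = 9.54 − 7.7 = 1.84.
d = 10^((m−M)/5 + 1) = 10^1.368 = 23.335 pc.
p = 1/d = 1/23.335 = 0.042854 arcsec = 42.854 mas.

42.85 mas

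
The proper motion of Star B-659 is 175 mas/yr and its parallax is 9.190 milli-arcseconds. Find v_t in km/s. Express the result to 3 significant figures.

90.3 km/s

d = 1/p = 1/0.009190″ = 108.81 pc.
μ = 175 mas/yr = 0.175 ″/yr.
v_t = 4.74 × μ × d = 4.74 × 0.175 × 108.81 = 90.258 km/s.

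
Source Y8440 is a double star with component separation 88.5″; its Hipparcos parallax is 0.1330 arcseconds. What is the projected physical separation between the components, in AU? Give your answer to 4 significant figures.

665.4 AU

d = 1/p = 1/0.1330″ = 7.5188 pc.
At distance d (pc), an angle of θ arcsec spans θ·d AU: s = 88.5 × 7.5188 = 665.41 AU.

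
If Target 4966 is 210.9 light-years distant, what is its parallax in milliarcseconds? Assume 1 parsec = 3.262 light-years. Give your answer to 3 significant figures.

d = 210.9 ly ÷ 3.262 = 64.654 pc.
p = 1/d = 1/64.654 = 0.015467 arcsec.
= 0.015467 × 1000 = 15.467 mas.

15.5 mas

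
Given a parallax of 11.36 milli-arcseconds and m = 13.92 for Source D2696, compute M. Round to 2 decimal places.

M = 9.20

d = 1/p = 1/0.01136″ = 88.028 pc.
m − M = 5 log₁₀(88.028) − 5 = 9.7231 − 5 = 4.7231.
M = m − (m − M) = 13.92 − 4.7231 = 9.20.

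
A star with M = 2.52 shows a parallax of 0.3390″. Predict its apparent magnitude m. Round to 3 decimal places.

d = 1/p = 1/0.3390″ = 2.9499 pc.
m − M = 5 log₁₀ d − 5 = 5 log₁₀(2.9499) − 5 = 2.3490 − 5 = -2.6510.
m = M + (m − M) = 2.52 + (-2.6510) = -0.131.

m = -0.131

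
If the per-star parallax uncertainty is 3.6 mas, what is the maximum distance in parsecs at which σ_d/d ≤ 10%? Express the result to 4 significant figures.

27.78 pc

σ_d/d = σ_p/p, so the condition is σ_p/p ≤ 0.10, i.e. p ≥ σ_p/0.10.
p_min = 3.6/0.10 = 36 mas = 0.036 arcsec.
d_max = 1/p_min = 1/0.036 = 27.778 pc.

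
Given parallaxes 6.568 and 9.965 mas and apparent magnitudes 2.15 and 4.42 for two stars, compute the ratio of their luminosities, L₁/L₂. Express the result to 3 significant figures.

d₁ = 1/p₁ = 1/0.006568″ = 152.25 pc; d₂ = 1/p₂ = 1/0.009965″ = 100.35 pc.
M₁ = m₁ − 5 log₁₀ d₁ + 5 = 2.15 − 10.9128 + 5 = -3.7628.
M₂ = 4.42 − 10.0076 + 5 = -0.5876.
L₁/L₂ = 10^(0.4(M₂ − M₁)) = 10^(0.4 × 3.1752) = 10^1.27008 = 18.624.

L₁/L₂ = 18.6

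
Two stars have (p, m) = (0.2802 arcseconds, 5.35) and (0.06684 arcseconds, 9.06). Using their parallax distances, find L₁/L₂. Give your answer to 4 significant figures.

L₁/L₂ = 1.734

d₁ = 1/p₁ = 1/0.2802″ = 3.5689 pc; d₂ = 1/p₂ = 1/0.06684″ = 14.961 pc.
M₁ = m₁ − 5 log₁₀ d₁ + 5 = 5.35 − 2.7627 + 5 = 7.5873.
M₂ = 9.06 − 5.8748 + 5 = 8.1852.
L₁/L₂ = 10^(0.4(M₂ − M₁)) = 10^(0.4 × 0.5979) = 10^0.23916 = 1.7344.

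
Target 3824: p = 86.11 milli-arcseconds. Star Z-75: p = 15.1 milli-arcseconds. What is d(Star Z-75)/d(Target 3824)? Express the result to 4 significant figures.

Since d = 1/p, d_B/d_A = p_A/p_B.
= 86.11 / 15.1 = 5.7026.

5.703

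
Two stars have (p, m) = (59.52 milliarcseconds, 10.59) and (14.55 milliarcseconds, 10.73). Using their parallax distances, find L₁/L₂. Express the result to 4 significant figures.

d₁ = 1/p₁ = 1/0.05952″ = 16.801 pc; d₂ = 1/p₂ = 1/0.01455″ = 68.729 pc.
M₁ = m₁ − 5 log₁₀ d₁ + 5 = 10.59 − 6.1267 + 5 = 9.4633.
M₂ = 10.73 − 9.1857 + 5 = 6.5443.
L₁/L₂ = 10^(0.4(M₂ − M₁)) = 10^(0.4 × (-2.9190)) = 10^(-1.16760) = 0.067983.

L₁/L₂ = 0.06798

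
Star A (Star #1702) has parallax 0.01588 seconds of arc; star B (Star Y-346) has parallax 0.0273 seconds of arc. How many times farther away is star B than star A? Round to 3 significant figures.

0.582

Since d = 1/p, d_B/d_A = p_A/p_B.
= 0.01588 / 0.0273 = 0.58168.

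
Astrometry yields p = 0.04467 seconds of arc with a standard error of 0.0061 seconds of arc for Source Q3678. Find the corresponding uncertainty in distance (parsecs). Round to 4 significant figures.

d = 1/p, so σ_d = σ_p / p².
σ_d = 0.00610 / (0.04467)² = 0.00610 / 0.0019954 = 3.057 pc.

3.057 pc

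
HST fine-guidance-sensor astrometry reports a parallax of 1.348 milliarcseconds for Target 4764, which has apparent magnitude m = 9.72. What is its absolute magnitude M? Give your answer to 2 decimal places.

d = 1/p = 1/0.001348″ = 741.84 pc.
m − M = 5 log₁₀(741.84) − 5 = 14.3516 − 5 = 9.3516.
M = m − (m − M) = 9.72 − 9.3516 = 0.37.

M = 0.37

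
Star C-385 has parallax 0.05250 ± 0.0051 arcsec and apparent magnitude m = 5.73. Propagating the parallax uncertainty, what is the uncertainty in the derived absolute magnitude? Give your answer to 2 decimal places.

M = m − 5 log₁₀ d + 5 = m + 5 log₁₀ p + 5, so ∂M/∂p = 5/(p ln 10).
σ_M = (5/ln 10) · (σ_p/p) = 2.1715 × 0.0051/0.05250 = 2.1715 × 0.097143 = 0.21095.

σ_M = 0.21 mag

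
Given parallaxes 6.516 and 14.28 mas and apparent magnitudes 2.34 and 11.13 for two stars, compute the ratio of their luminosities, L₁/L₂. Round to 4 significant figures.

L₁/L₂ = 15760

d₁ = 1/p₁ = 1/0.006516″ = 153.47 pc; d₂ = 1/p₂ = 1/0.01428″ = 70.028 pc.
M₁ = m₁ − 5 log₁₀ d₁ + 5 = 2.34 − 10.9301 + 5 = -3.5901.
M₂ = 11.13 − 9.2264 + 5 = 6.9036.
L₁/L₂ = 10^(0.4(M₂ − M₁)) = 10^(0.4 × 10.4937) = 10^4.19748 = 15757.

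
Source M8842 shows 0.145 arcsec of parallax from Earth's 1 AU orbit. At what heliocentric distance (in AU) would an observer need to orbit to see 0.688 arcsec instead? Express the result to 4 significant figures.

Parallax scales linearly with baseline: p ∝ B, so B = p_target / p_Earth × 1 AU.
B = 0.688 / 0.145 = 4.7448 AU.

4.745 AU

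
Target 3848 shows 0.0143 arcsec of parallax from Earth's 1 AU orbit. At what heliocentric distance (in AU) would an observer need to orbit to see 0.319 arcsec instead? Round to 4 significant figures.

Parallax scales linearly with baseline: p ∝ B, so B = p_target / p_Earth × 1 AU.
B = 0.319 / 0.0143 = 22.308 AU.

22.31 AU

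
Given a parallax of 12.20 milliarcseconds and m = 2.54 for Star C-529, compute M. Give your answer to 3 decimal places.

d = 1/p = 1/0.01220″ = 81.967 pc.
m − M = 5 log₁₀(81.967) − 5 = 9.5682 − 5 = 4.5682.
M = m − (m − M) = 2.54 − 4.5682 = -2.028.

M = -2.028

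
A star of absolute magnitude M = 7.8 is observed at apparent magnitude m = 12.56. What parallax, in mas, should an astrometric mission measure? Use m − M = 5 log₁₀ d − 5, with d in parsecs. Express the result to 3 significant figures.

11.2 mas

m − M = 12.56 − 7.8 = 4.76.
d = 10^((m−M)/5 + 1) = 10^1.952 = 89.536 pc.
p = 1/d = 1/89.536 = 0.011169 arcsec = 11.169 mas.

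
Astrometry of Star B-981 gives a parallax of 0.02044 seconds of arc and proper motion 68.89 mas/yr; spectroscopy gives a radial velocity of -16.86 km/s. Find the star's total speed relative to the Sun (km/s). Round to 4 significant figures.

23.23 km/s

d = 1/p = 1/0.02044″ = 48.924 pc.
μ = 68.89 mas/yr = 0.06889 ″/yr.
v_t = 4.740 μ d = 4.740 × 0.06889 × 48.924 = 15.976 km/s.
v = √(v_r² + v_t²) = √((-16.86)² + 15.976²) = √539.492 = 23.227 km/s.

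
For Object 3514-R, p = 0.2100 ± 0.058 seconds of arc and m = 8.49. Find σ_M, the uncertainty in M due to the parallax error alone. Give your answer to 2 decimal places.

σ_M = 0.60 mag

M = m − 5 log₁₀ d + 5 = m + 5 log₁₀ p + 5, so ∂M/∂p = 5/(p ln 10).
σ_M = (5/ln 10) · (σ_p/p) = 2.1715 × 0.058/0.2100 = 2.1715 × 0.27619 = 0.59975.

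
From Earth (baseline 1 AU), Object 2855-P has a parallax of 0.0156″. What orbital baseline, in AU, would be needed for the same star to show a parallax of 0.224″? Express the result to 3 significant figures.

14.4 AU

Parallax scales linearly with baseline: p ∝ B, so B = p_target / p_Earth × 1 AU.
B = 0.224 / 0.0156 = 14.359 AU.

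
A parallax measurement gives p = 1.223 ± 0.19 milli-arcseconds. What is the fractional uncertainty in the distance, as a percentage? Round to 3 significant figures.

For d = 1/p, |σ_d/d| = |σ_p/p|.
σ_p/p = 0.19 / 1.223 = 0.15536 = 15.536%.

15.5%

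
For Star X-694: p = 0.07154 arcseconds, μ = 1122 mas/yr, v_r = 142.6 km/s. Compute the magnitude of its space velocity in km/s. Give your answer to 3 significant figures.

d = 1/p = 1/0.07154″ = 13.978 pc.
μ = 1122 mas/yr = 1.122 ″/yr.
v_t = 4.740 μ d = 4.740 × 1.122 × 13.978 = 74.339 km/s.
v = √(v_r² + v_t²) = √(142.6² + 74.339²) = √25861 = 160.81 km/s.

161 km/s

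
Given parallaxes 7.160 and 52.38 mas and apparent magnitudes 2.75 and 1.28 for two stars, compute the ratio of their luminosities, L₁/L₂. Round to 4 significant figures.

d₁ = 1/p₁ = 1/0.007160″ = 139.66 pc; d₂ = 1/p₂ = 1/0.05238″ = 19.091 pc.
M₁ = m₁ − 5 log₁₀ d₁ + 5 = 2.75 − 10.7254 + 5 = -2.9754.
M₂ = 1.28 − 6.4041 + 5 = -0.1241.
L₁/L₂ = 10^(0.4(M₂ − M₁)) = 10^(0.4 × 2.8513) = 10^1.14052 = 13.82.

L₁/L₂ = 13.82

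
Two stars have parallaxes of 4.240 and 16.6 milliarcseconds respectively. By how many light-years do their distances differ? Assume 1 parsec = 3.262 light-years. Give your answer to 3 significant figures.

573 ly

d_A = 1/0.004240″ = 235.85 pc; d_B = 1/0.01660″ = 60.241 pc.
|d_B − d_A| = |60.241 − 235.85| = 175.61 pc = 175.61 × 3.262 ly = 572.84 ly.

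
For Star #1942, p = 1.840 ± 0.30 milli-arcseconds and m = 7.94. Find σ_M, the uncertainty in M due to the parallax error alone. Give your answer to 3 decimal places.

M = m − 5 log₁₀ d + 5 = m + 5 log₁₀ p + 5, so ∂M/∂p = 5/(p ln 10).
σ_M = (5/ln 10) · (σ_p/p) = 2.1715 × 0.30/1.840 = 2.1715 × 0.16304 = 0.35404.

σ_M = 0.354 mag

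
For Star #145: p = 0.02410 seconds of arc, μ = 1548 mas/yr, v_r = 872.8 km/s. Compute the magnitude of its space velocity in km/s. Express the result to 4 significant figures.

d = 1/p = 1/0.02410″ = 41.494 pc.
μ = 1548 mas/yr = 1.548 ″/yr.
v_t = 4.740 μ d = 4.740 × 1.548 × 41.494 = 304.46 km/s.
v = √(v_r² + v_t²) = √(872.8² + 304.46²) = √854476 = 924.38 km/s.

924.4 km/s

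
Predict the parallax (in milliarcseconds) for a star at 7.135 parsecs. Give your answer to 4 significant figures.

p = 1/d = 1/7.135 = 0.14015 arcsec.
= 0.14015 × 1000 = 140.15 mas.

140.2 mas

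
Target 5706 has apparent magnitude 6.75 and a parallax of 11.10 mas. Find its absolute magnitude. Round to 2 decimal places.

d = 1/p = 1/0.01110″ = 90.09 pc.
m − M = 5 log₁₀(90.09) − 5 = 9.7734 − 5 = 4.7734.
M = m − (m − M) = 6.75 − 4.7734 = 1.98.

M = 1.98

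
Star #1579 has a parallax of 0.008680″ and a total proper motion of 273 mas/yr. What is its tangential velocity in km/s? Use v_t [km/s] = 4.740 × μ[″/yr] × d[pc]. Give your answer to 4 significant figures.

d = 1/p = 1/0.008680″ = 115.21 pc.
μ = 273 mas/yr = 0.273 ″/yr.
v_t = 4.74 × μ × d = 4.74 × 0.273 × 115.21 = 149.08 km/s.

149.1 km/s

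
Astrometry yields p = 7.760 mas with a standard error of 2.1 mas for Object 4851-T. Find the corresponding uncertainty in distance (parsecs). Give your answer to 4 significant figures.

d = 1/p, so σ_d = σ_p / p².
σ_d = 0.00210 / (0.007760)² = 0.00210 / 0.000060218 = 34.873 pc.

34.87 pc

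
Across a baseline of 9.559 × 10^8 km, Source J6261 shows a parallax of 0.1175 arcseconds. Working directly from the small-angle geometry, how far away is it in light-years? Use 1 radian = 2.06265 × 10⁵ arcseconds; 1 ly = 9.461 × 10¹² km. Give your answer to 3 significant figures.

θ = 0.1175″ = 0.1175/206265 = 5.6966 × 10^-7 rad.
d = B/θ = (9.559 × 10^8) / (5.6966 × 10^-7) = 1.6780 × 10^15 km = (1.6780 × 10^15) / (9.461 × 10^12) ly = 177.36 ly.

177 ly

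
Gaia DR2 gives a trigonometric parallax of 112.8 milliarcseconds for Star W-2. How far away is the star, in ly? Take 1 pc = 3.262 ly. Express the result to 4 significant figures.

28.92 ly

p = 112.8 milliarcseconds = 0.1128 arcsec.
d = 1/p = 1/0.1128 = 8.8652 pc.
In light-years: 8.8652 × 3.262 = 28.918 ly.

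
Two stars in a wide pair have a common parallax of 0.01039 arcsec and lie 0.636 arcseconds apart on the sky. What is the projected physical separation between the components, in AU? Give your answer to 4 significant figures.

61.21 AU

d = 1/p = 1/0.01039″ = 96.246 pc.
At distance d (pc), an angle of θ arcsec spans θ·d AU: s = 0.636 × 96.246 = 61.212 AU.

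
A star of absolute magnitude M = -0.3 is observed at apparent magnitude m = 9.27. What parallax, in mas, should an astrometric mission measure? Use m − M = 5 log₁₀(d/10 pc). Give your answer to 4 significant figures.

m − M = 9.27 − (-0.3) = 9.57.
d = 10^((m−M)/5 + 1) = 10^2.914 = 820.35 pc.
p = 1/d = 1/820.35 = 0.001219 arcsec = 1.219 mas.

1.219 mas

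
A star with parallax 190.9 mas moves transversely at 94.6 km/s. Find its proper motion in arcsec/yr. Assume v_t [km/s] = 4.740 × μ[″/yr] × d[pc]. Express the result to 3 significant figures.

3.81 arcsec/yr

d = 1/p = 1/0.1909″ = 5.2383 pc.
μ = v_t / (4.74 d) = 94.6 / (4.74 × 5.2383) = 94.6 / 24.83 = 3.8099 ″/yr.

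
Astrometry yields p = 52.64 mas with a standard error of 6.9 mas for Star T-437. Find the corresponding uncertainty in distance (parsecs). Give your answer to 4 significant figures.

d = 1/p, so σ_d = σ_p / p².
σ_d = 0.00690 / (0.05264)² = 0.00690 / 0.002771 = 2.4901 pc.

2.490 pc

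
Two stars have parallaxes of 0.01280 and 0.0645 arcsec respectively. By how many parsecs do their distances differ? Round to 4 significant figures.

62.62 pc

d_A = 1/0.01280″ = 78.125 pc; d_B = 1/0.06450″ = 15.504 pc.
|d_B − d_A| = |15.504 − 78.125| = 62.621 pc.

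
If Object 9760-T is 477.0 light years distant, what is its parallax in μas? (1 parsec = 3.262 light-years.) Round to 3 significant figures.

d = 477.0 ly ÷ 3.262 = 146.23 pc.
p = 1/d = 1/146.23 = 0.0068385 arcsec.
= 0.0068385 × 10⁶ = 6838.5 μas.

6840 μas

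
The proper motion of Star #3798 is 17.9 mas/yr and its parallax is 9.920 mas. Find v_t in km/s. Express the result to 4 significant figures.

8.553 km/s

d = 1/p = 1/0.009920″ = 100.81 pc.
μ = 17.9 mas/yr = 0.0179 ″/yr.
v_t = 4.74 × μ × d = 4.74 × 0.0179 × 100.81 = 8.5533 km/s.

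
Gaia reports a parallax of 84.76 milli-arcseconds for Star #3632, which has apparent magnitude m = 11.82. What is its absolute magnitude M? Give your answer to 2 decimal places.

d = 1/p = 1/0.08476″ = 11.798 pc.
m − M = 5 log₁₀(11.798) − 5 = 5.3590 − 5 = 0.3590.
M = m − (m − M) = 11.82 − 0.3590 = 11.46.

M = 11.46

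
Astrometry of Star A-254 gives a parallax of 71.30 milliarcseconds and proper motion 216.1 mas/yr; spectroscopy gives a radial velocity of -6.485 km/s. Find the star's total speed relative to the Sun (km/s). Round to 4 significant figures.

d = 1/p = 1/0.07130″ = 14.025 pc.
μ = 216.1 mas/yr = 0.2161 ″/yr.
v_t = 4.740 μ d = 4.740 × 0.2161 × 14.025 = 14.366 km/s.
v = √(v_r² + v_t²) = √((-6.485)² + 14.366²) = √248.437 = 15.762 km/s.

15.76 km/s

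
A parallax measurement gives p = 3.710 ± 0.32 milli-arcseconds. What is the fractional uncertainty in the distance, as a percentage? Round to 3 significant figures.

For d = 1/p, |σ_d/d| = |σ_p/p|.
σ_p/p = 0.32 / 3.710 = 0.086253 = 8.6253%.

8.63%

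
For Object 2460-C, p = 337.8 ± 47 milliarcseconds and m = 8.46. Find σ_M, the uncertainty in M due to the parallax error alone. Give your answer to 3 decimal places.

σ_M = 0.302 mag

M = m − 5 log₁₀ d + 5 = m + 5 log₁₀ p + 5, so ∂M/∂p = 5/(p ln 10).
σ_M = (5/ln 10) · (σ_p/p) = 2.1715 × 47/337.8 = 2.1715 × 0.13914 = 0.30214.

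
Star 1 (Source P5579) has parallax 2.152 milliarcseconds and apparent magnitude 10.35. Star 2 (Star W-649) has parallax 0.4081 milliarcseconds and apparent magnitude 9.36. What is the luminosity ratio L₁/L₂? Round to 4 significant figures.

L₁/L₂ = 0.01445

d₁ = 1/p₁ = 1/0.002152″ = 464.68 pc; d₂ = 1/p₂ = 1/0.0004081″ = 2450.4 pc.
M₁ = m₁ − 5 log₁₀ d₁ + 5 = 10.35 − 13.3358 + 5 = 2.0142.
M₂ = 9.36 − 16.9462 + 5 = -2.5862.
L₁/L₂ = 10^(0.4(M₂ − M₁)) = 10^(0.4 × (-4.6004)) = 10^(-1.84016) = 0.014449.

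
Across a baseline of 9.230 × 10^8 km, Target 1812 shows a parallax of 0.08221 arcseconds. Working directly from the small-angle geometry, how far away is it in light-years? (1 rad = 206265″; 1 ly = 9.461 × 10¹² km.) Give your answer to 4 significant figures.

θ = 0.08221″ = 0.08221/206265 = 3.9856 × 10^-7 rad.
d = B/θ = (9.230 × 10^8) / (3.9856 × 10^-7) = 2.3158 × 10^15 km = (2.3158 × 10^15) / (9.461 × 10^12) ly = 244.77 ly.

244.8 ly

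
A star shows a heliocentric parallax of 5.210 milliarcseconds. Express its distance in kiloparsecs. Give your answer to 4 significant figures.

p = 5.210 milliarcseconds = 0.005210 arcsec.
d = 1/p = 1/0.005210 = 191.94 pc.
= 0.19194 kpc.

0.1919 kpc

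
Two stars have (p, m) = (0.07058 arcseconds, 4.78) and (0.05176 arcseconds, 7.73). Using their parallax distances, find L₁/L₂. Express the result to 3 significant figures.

L₁/L₂ = 8.14

d₁ = 1/p₁ = 1/0.07058″ = 14.168 pc; d₂ = 1/p₂ = 1/0.05176″ = 19.32 pc.
M₁ = m₁ − 5 log₁₀ d₁ + 5 = 4.78 − 5.7565 + 5 = 4.0235.
M₂ = 7.73 − 6.4300 + 5 = 6.3000.
L₁/L₂ = 10^(0.4(M₂ − M₁)) = 10^(0.4 × 2.2765) = 10^0.91060 = 8.1395.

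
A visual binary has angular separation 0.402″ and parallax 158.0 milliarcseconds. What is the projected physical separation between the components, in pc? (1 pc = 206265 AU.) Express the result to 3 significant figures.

d = 1/p = 1/0.1580″ = 6.3291 pc.
At distance d (pc), an angle of θ arcsec spans θ·d AU: s = 0.402 × 6.3291 = 2.5443 AU.
= 2.5443 / 206265 = 1.2335 × 10^-5 pc.

1.23 × 10^-5 pc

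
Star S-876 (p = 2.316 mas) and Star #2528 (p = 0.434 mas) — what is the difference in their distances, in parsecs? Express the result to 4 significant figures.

1872 pc

d_A = 1/0.002316″ = 431.78 pc; d_B = 1/0.0004340″ = 2304.1 pc.
|d_B − d_A| = |2304.1 − 431.78| = 1872.3 pc.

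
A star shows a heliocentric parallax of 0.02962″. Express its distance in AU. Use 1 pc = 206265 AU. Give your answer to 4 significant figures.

d = 1/p = 1/0.02962 = 33.761 pc.
In AU: 33.761 × 206265 = 6.9637 × 10^6 AU.

6.964 × 10^6 AU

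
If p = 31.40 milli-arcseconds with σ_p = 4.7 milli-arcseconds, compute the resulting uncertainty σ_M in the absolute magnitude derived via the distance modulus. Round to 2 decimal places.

σ_M = 0.33 mag

M = m − 5 log₁₀ d + 5 = m + 5 log₁₀ p + 5, so ∂M/∂p = 5/(p ln 10).
σ_M = (5/ln 10) · (σ_p/p) = 2.1715 × 4.7/31.40 = 2.1715 × 0.14968 = 0.32503.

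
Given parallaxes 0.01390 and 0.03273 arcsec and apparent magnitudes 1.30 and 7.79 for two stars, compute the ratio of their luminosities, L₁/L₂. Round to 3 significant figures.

d₁ = 1/p₁ = 1/0.01390″ = 71.942 pc; d₂ = 1/p₂ = 1/0.03273″ = 30.553 pc.
M₁ = m₁ − 5 log₁₀ d₁ + 5 = 1.30 − 9.2849 + 5 = -2.9849.
M₂ = 7.79 − 7.4253 + 5 = 5.3647.
L₁/L₂ = 10^(0.4(M₂ − M₁)) = 10^(0.4 × 8.3496) = 10^3.33984 = 2187.

L₁/L₂ = 2190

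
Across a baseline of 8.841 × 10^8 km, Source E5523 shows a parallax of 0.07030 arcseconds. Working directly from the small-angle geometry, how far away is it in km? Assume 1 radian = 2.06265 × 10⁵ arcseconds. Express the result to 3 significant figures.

θ = 0.07030″ = 0.07030/206265 = 3.4082 × 10^-7 rad.
d = B/θ = (8.841 × 10^8) / (3.4082 × 10^-7) = 2.5940 × 10^15 km.

2.59 × 10^15 km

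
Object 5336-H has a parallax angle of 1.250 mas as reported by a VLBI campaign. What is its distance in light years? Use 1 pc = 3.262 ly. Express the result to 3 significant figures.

2610 light years

p = 1.250 mas = 0.001250 arcsec.
d = 1/p = 1/0.001250 = 800 pc.
In light-years: 800 × 3.262 = 2609.6 ly.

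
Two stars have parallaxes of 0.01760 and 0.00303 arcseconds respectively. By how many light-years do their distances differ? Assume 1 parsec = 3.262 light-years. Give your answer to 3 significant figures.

891 ly

d_A = 1/0.01760″ = 56.818 pc; d_B = 1/0.003030″ = 330.03 pc.
|d_B − d_A| = |330.03 − 56.818| = 273.21 pc = 273.21 × 3.262 ly = 891.21 ly.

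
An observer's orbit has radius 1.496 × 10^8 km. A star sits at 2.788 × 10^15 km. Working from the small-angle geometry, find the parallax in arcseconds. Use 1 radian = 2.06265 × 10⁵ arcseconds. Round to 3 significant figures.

0.0111 arcsec

θ ≈ B/d = (1.496 × 10^8) / (2.788 × 10^15) = 5.3659 × 10^-8 rad.
In arcseconds: 5.3659 × 10^-8 × 206265 = 0.011068″.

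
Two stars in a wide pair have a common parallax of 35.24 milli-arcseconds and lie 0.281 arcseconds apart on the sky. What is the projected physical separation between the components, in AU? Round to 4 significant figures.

7.974 AU

d = 1/p = 1/0.03524″ = 28.377 pc.
At distance d (pc), an angle of θ arcsec spans θ·d AU: s = 0.281 × 28.377 = 7.9739 AU.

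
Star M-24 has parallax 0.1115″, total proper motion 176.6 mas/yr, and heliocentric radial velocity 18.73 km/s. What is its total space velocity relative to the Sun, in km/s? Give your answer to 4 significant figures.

20.18 km/s

d = 1/p = 1/0.1115″ = 8.9686 pc.
μ = 176.6 mas/yr = 0.1766 ″/yr.
v_t = 4.740 μ d = 4.740 × 0.1766 × 8.9686 = 7.5075 km/s.
v = √(v_r² + v_t²) = √(18.73² + 7.5075²) = √407.175 = 20.179 km/s.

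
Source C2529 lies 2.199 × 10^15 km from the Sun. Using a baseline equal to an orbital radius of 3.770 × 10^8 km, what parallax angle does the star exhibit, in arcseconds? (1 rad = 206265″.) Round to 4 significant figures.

θ ≈ B/d = (3.770 × 10^8) / (2.199 × 10^15) = 1.7144 × 10^-7 rad.
In arcseconds: 1.7144 × 10^-7 × 206265 = 0.035362″.

0.03536 arcsec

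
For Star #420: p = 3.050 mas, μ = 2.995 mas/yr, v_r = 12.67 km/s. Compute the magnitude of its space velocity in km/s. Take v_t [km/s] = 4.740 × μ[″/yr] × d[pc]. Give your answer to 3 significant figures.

d = 1/p = 1/0.003050″ = 327.87 pc.
μ = 2.995 mas/yr = 0.002995 ″/yr.
v_t = 4.740 μ d = 4.740 × 0.002995 × 327.87 = 4.6545 km/s.
v = √(v_r² + v_t²) = √(12.67² + 4.6545²) = √182.193 = 13.498 km/s.

13.5 km/s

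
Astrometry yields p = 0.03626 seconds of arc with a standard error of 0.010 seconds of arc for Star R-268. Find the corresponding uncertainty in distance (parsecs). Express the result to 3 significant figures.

7.61 pc

d = 1/p, so σ_d = σ_p / p².
σ_d = 0.0100 / (0.03626)² = 0.0100 / 0.0013148 = 7.6057 pc.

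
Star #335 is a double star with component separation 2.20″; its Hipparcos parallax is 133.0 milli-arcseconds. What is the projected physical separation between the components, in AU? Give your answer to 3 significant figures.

d = 1/p = 1/0.1330″ = 7.5188 pc.
At distance d (pc), an angle of θ arcsec spans θ·d AU: s = 2.20 × 7.5188 = 16.541 AU.

16.5 AU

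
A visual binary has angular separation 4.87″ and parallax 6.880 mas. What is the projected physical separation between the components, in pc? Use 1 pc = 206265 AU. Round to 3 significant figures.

d = 1/p = 1/0.006880″ = 145.35 pc.
At distance d (pc), an angle of θ arcsec spans θ·d AU: s = 4.87 × 145.35 = 707.85 AU.
= 707.85 / 206265 = 0.0034318 pc.

0.00343 pc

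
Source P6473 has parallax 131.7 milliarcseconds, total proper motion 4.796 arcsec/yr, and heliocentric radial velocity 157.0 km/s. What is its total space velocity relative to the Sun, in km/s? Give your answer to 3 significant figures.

233 km/s

d = 1/p = 1/0.1317″ = 7.593 pc.
v_t = 4.740 μ d = 4.740 × 4.796 × 7.593 = 172.61 km/s.
v = √(v_r² + v_t²) = √(157.0² + 172.61²) = √54443.2 = 233.33 km/s.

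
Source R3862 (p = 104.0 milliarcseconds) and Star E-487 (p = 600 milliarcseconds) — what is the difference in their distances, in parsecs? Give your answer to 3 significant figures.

7.95 pc

d_A = 1/0.1040″ = 9.6154 pc; d_B = 1/0.6000″ = 1.6667 pc.
|d_B − d_A| = |1.6667 − 9.6154| = 7.9487 pc.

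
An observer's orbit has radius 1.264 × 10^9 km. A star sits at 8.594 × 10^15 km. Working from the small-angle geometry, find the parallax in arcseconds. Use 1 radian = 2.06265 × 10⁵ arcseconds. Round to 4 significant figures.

0.03034 arcsec

θ ≈ B/d = (1.264 × 10^9) / (8.594 × 10^15) = 1.4708 × 10^-7 rad.
In arcseconds: 1.4708 × 10^-7 × 206265 = 0.030337″.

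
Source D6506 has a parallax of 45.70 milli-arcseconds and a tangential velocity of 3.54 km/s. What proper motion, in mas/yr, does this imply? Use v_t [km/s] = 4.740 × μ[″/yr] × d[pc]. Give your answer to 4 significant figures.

34.13 mas/yr

d = 1/p = 1/0.04570″ = 21.882 pc.
μ = v_t / (4.74 d) = 3.54 / (4.74 × 21.882) = 3.54 / 103.72 = 0.03413 ″/yr = 34.13 mas/yr.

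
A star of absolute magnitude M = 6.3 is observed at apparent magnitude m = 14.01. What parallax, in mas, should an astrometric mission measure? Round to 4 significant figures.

m − M = 14.01 − 6.3 = 7.71.
d = 10^((m−M)/5 + 1) = 10^2.542 = 348.34 pc.
p = 1/d = 1/348.34 = 0.0028708 arcsec = 2.8708 mas.

2.871 mas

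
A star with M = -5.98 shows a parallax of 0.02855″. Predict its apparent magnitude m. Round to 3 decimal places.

d = 1/p = 1/0.02855″ = 35.026 pc.
m − M = 5 log₁₀ d − 5 = 5 log₁₀(35.026) − 5 = 7.7220 − 5 = 2.7220.
m = M + (m − M) = -5.98 + 2.7220 = -3.258.

m = -3.258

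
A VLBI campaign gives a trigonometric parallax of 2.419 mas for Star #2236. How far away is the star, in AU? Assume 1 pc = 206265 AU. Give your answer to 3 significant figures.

8.53 × 10^7 AU

p = 2.419 mas = 0.002419 arcsec.
d = 1/p = 1/0.002419 = 413.39 pc.
In AU: 413.39 × 206265 = 8.5268 × 10^7 AU.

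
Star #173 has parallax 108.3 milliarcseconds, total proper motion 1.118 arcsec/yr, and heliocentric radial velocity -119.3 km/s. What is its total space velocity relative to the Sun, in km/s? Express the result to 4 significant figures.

128.9 km/s

d = 1/p = 1/0.1083″ = 9.2336 pc.
v_t = 4.740 μ d = 4.740 × 1.118 × 9.2336 = 48.932 km/s.
v = √(v_r² + v_t²) = √((-119.3)² + 48.932²) = √16626.8 = 128.94 km/s.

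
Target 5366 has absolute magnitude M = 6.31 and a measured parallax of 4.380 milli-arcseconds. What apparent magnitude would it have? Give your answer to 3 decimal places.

m = 13.103

d = 1/p = 1/0.004380″ = 228.31 pc.
m − M = 5 log₁₀ d − 5 = 5 log₁₀(228.31) − 5 = 11.7926 − 5 = 6.7926.
m = M + (m − M) = 6.31 + 6.7926 = 13.103.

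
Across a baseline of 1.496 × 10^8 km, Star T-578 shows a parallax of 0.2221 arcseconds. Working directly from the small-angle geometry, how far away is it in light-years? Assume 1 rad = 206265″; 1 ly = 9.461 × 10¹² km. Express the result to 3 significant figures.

14.7 ly

θ = 0.2221″ = 0.2221/206265 = 1.0768 × 10^-6 rad.
d = B/θ = (1.496 × 10^8) / (1.0768 × 10^-6) = 1.3893 × 10^14 km = (1.3893 × 10^14) / (9.461 × 10^12) ly = 14.684 ly.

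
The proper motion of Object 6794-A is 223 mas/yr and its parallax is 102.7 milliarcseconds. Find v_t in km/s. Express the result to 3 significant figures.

d = 1/p = 1/0.1027″ = 9.7371 pc.
μ = 223 mas/yr = 0.223 ″/yr.
v_t = 4.74 × μ × d = 4.74 × 0.223 × 9.7371 = 10.292 km/s.

10.3 km/s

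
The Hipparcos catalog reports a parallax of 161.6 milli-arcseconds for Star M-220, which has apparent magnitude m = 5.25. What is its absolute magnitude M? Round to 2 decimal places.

M = 6.29

d = 1/p = 1/0.1616″ = 6.1881 pc.
m − M = 5 log₁₀(6.1881) − 5 = 3.9578 − 5 = -1.0422.
M = m − (m − M) = 5.25 − (-1.0422) = 6.29.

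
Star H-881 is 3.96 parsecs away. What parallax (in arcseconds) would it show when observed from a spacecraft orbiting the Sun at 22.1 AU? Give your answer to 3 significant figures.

5.58 arcsec

p (arcsec) = B (AU) / d (pc).
p = 22.1 / 3.96 = 5.5808 arcsec.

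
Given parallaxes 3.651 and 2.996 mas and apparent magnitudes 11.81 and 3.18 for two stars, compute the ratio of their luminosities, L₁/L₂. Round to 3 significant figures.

L₁/L₂ = 0.000238

d₁ = 1/p₁ = 1/0.003651″ = 273.9 pc; d₂ = 1/p₂ = 1/0.002996″ = 333.78 pc.
M₁ = m₁ − 5 log₁₀ d₁ + 5 = 11.81 − 12.1880 + 5 = 4.6220.
M₂ = 3.18 − 12.6173 + 5 = -4.4373.
L₁/L₂ = 10^(0.4(M₂ − M₁)) = 10^(0.4 × (-9.0593)) = 10^(-3.62372) = 0.00023784.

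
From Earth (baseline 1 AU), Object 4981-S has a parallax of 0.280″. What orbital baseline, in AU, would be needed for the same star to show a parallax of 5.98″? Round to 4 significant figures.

Parallax scales linearly with baseline: p ∝ B, so B = p_target / p_Earth × 1 AU.
B = 5.98 / 0.280 = 21.357 AU.

21.36 AU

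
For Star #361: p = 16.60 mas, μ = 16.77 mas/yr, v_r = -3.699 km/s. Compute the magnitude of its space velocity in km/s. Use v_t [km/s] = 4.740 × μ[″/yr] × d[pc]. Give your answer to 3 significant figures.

d = 1/p = 1/0.01660″ = 60.241 pc.
μ = 16.77 mas/yr = 0.01677 ″/yr.
v_t = 4.740 μ d = 4.740 × 0.01677 × 60.241 = 4.7885 km/s.
v = √(v_r² + v_t²) = √((-3.699)² + 4.7885²) = √36.6123 = 6.0508 km/s.

6.05 km/s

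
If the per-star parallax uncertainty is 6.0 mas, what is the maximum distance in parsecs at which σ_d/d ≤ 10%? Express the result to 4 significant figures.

σ_d/d = σ_p/p, so the condition is σ_p/p ≤ 0.10, i.e. p ≥ σ_p/0.10.
p_min = 6.0/0.10 = 60 mas = 0.06 arcsec.
d_max = 1/p_min = 1/0.06 = 16.667 pc.

16.67 pc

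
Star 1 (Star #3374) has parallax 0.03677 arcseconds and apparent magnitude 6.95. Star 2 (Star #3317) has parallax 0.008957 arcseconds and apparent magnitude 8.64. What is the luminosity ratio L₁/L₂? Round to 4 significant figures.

L₁/L₂ = 0.2814

d₁ = 1/p₁ = 1/0.03677″ = 27.196 pc; d₂ = 1/p₂ = 1/0.008957″ = 111.64 pc.
M₁ = m₁ − 5 log₁₀ d₁ + 5 = 6.95 − 7.1725 + 5 = 4.7775.
M₂ = 8.64 − 10.2391 + 5 = 3.4009.
L₁/L₂ = 10^(0.4(M₂ − M₁)) = 10^(0.4 × (-1.3766)) = 10^(-0.55064) = 0.28142.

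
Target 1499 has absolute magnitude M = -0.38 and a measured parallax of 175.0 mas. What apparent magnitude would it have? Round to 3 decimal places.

m = -1.595

d = 1/p = 1/0.1750″ = 5.7143 pc.
m − M = 5 log₁₀ d − 5 = 5 log₁₀(5.7143) − 5 = 3.7848 − 5 = -1.2152.
m = M + (m − M) = -0.38 + (-1.2152) = -1.595.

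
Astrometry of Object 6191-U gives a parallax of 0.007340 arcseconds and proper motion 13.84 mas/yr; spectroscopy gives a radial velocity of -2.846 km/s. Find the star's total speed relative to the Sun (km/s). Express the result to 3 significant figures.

9.38 km/s

d = 1/p = 1/0.007340″ = 136.24 pc.
μ = 13.84 mas/yr = 0.01384 ″/yr.
v_t = 4.740 μ d = 4.740 × 0.01384 × 136.24 = 8.9376 km/s.
v = √(v_r² + v_t²) = √((-2.846)² + 8.9376²) = √87.9804 = 9.3798 km/s.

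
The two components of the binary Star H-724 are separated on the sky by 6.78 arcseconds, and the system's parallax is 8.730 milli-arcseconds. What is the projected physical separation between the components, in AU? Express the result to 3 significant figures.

d = 1/p = 1/0.008730″ = 114.55 pc.
At distance d (pc), an angle of θ arcsec spans θ·d AU: s = 6.78 × 114.55 = 776.65 AU.

777 AU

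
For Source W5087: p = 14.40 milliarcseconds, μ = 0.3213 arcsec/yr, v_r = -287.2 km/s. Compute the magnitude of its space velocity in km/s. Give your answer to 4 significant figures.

d = 1/p = 1/0.01440″ = 69.444 pc.
v_t = 4.740 μ d = 4.740 × 0.3213 × 69.444 = 105.76 km/s.
v = √(v_r² + v_t²) = √((-287.2)² + 105.76²) = √93669 = 306.05 km/s.

306.1 km/s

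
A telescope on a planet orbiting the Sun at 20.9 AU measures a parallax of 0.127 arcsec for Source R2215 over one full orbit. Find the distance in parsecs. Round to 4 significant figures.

With baseline B (in AU) and parallax p (in arcsec), d = B/p parsecs.
d = 20.9 / 0.127 = 164.57 pc.

164.6 pc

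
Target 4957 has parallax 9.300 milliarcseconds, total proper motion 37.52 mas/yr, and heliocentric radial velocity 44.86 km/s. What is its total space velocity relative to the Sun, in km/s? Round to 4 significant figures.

d = 1/p = 1/0.009300″ = 107.53 pc.
μ = 37.52 mas/yr = 0.03752 ″/yr.
v_t = 4.740 μ d = 4.740 × 0.03752 × 107.53 = 19.124 km/s.
v = √(v_r² + v_t²) = √(44.86² + 19.124²) = √2378.15 = 48.766 km/s.

48.77 km/s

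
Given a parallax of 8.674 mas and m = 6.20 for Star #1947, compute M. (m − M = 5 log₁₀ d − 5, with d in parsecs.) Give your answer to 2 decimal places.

M = 0.89

d = 1/p = 1/0.008674″ = 115.29 pc.
m − M = 5 log₁₀(115.29) − 5 = 10.3090 − 5 = 5.3090.
M = m − (m − M) = 6.20 − 5.3090 = 0.89.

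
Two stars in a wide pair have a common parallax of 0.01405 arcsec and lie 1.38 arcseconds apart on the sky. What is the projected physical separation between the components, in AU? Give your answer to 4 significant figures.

d = 1/p = 1/0.01405″ = 71.174 pc.
At distance d (pc), an angle of θ arcsec spans θ·d AU: s = 1.38 × 71.174 = 98.22 AU.

98.22 AU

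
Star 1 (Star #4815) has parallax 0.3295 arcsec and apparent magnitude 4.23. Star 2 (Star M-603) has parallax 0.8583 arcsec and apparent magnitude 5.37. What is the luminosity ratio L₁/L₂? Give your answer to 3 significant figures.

d₁ = 1/p₁ = 1/0.3295″ = 3.0349 pc; d₂ = 1/p₂ = 1/0.8583″ = 1.1651 pc.
M₁ = m₁ − 5 log₁₀ d₁ + 5 = 4.23 − 2.4107 + 5 = 6.8193.
M₂ = 5.37 − 0.3318 + 5 = 10.0382.
L₁/L₂ = 10^(0.4(M₂ − M₁)) = 10^(0.4 × 3.2189) = 10^1.28756 = 19.389.

L₁/L₂ = 19.4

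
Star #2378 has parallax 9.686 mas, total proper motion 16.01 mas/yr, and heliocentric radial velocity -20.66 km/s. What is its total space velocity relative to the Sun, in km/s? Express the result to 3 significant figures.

d = 1/p = 1/0.009686″ = 103.24 pc.
μ = 16.01 mas/yr = 0.01601 ″/yr.
v_t = 4.740 μ d = 4.740 × 0.01601 × 103.24 = 7.8346 km/s.
v = √(v_r² + v_t²) = √((-20.66)² + 7.8346²) = √488.217 = 22.096 km/s.

22.1 km/s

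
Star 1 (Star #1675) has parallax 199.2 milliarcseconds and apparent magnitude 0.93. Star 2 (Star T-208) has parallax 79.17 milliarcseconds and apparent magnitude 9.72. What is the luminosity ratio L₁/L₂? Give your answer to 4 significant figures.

d₁ = 1/p₁ = 1/0.1992″ = 5.0201 pc; d₂ = 1/p₂ = 1/0.07917″ = 12.631 pc.
M₁ = m₁ − 5 log₁₀ d₁ + 5 = 0.93 − 3.5036 + 5 = 2.4264.
M₂ = 9.72 − 5.5072 + 5 = 9.2128.
L₁/L₂ = 10^(0.4(M₂ − M₁)) = 10^(0.4 × 6.7864) = 10^2.71456 = 518.27.

L₁/L₂ = 518.3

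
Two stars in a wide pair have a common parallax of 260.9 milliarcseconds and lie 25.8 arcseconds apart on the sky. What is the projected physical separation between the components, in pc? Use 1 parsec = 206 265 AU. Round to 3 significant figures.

d = 1/p = 1/0.2609″ = 3.8329 pc.
At distance d (pc), an angle of θ arcsec spans θ·d AU: s = 25.8 × 3.8329 = 98.889 AU.
= 98.889 / 206265 = 0.00047943 pc.

0.000479 pc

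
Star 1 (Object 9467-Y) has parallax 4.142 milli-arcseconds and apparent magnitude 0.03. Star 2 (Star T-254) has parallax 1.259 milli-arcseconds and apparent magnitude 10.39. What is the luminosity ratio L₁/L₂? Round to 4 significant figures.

d₁ = 1/p₁ = 1/0.004142″ = 241.43 pc; d₂ = 1/p₂ = 1/0.001259″ = 794.28 pc.
M₁ = m₁ − 5 log₁₀ d₁ + 5 = 0.03 − 11.9140 + 5 = -6.8840.
M₂ = 10.39 − 14.4999 + 5 = 0.8901.
L₁/L₂ = 10^(0.4(M₂ − M₁)) = 10^(0.4 × 7.7741) = 10^3.10964 = 1287.2.

L₁/L₂ = 1287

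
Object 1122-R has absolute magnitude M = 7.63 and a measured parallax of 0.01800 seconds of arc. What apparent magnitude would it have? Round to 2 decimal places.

m = 11.35

d = 1/p = 1/0.01800″ = 55.556 pc.
m − M = 5 log₁₀ d − 5 = 5 log₁₀(55.556) − 5 = 8.7237 − 5 = 3.7237.
m = M + (m − M) = 7.63 + 3.7237 = 11.35.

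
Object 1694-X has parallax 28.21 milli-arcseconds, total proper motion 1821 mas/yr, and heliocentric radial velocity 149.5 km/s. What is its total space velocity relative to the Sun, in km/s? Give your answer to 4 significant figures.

d = 1/p = 1/0.02821″ = 35.448 pc.
μ = 1821 mas/yr = 1.821 ″/yr.
v_t = 4.740 μ d = 4.740 × 1.821 × 35.448 = 305.97 km/s.
v = √(v_r² + v_t²) = √(149.5² + 305.97²) = √115968 = 340.54 km/s.

340.5 km/s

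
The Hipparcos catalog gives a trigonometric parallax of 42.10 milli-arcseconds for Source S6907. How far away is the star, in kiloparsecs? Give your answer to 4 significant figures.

p = 42.10 milli-arcseconds = 0.04210 arcsec.
d = 1/p = 1/0.04210 = 23.753 pc.
= 0.023753 kpc.

0.02375 kpc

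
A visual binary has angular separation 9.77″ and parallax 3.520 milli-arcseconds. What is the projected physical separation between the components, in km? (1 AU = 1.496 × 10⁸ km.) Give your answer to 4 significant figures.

4.152 × 10^11 km

d = 1/p = 1/0.003520″ = 284.09 pc.
At distance d (pc), an angle of θ arcsec spans θ·d AU: s = 9.77 × 284.09 = 2775.6 AU.
= 2775.6 × 1.496 × 10⁸ km = 4.1523 × 10^11 km.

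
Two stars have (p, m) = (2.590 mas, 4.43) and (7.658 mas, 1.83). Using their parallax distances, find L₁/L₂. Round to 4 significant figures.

d₁ = 1/p₁ = 1/0.002590″ = 386.1 pc; d₂ = 1/p₂ = 1/0.007658″ = 130.58 pc.
M₁ = m₁ − 5 log₁₀ d₁ + 5 = 4.43 − 12.9335 + 5 = -3.5035.
M₂ = 1.83 − 10.5794 + 5 = -3.7494.
L₁/L₂ = 10^(0.4(M₂ − M₁)) = 10^(0.4 × (-0.2459)) = 10^(-0.09836) = 0.79733.

L₁/L₂ = 0.7973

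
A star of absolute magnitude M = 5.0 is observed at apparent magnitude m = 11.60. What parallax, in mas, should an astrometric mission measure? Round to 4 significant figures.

4.786 mas

m − M = 11.60 − 5.0 = 6.60.
d = 10^((m−M)/5 + 1) = 10^2.320 = 208.93 pc.
p = 1/d = 1/208.93 = 0.0047863 arcsec = 4.7863 mas.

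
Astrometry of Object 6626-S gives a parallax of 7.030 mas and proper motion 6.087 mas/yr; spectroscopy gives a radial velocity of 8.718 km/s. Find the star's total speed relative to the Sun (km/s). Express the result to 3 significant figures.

9.64 km/s

d = 1/p = 1/0.007030″ = 142.25 pc.
μ = 6.087 mas/yr = 0.006087 ″/yr.
v_t = 4.740 μ d = 4.740 × 0.006087 × 142.25 = 4.1043 km/s.
v = √(v_r² + v_t²) = √(8.718² + 4.1043²) = √92.8488 = 9.6358 km/s.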